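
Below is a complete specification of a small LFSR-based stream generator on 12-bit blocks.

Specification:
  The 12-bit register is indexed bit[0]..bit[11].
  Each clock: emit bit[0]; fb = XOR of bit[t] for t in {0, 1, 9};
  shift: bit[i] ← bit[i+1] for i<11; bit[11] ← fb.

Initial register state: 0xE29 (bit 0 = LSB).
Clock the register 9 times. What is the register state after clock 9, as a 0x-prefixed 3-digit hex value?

reg_0 = 0xE29
clock 1: out=1, reg = 0x714
clock 2: out=0, reg = 0xB8A
clock 3: out=0, reg = 0x5C5
clock 4: out=1, reg = 0xAE2
clock 5: out=0, reg = 0x571
clock 6: out=1, reg = 0xAB8
clock 7: out=0, reg = 0xD5C
clock 8: out=0, reg = 0x6AE
clock 9: out=0, reg = 0x357

0x357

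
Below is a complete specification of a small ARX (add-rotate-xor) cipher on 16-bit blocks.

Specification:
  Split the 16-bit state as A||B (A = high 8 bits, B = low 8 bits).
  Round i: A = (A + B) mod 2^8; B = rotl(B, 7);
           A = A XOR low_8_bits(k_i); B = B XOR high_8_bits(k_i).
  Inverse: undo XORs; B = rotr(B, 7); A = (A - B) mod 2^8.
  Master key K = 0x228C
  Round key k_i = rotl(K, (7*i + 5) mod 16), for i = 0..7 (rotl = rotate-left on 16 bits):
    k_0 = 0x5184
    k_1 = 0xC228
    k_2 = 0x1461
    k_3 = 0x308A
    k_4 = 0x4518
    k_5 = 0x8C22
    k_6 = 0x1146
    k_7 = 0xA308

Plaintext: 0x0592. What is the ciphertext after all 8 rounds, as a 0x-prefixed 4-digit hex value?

0xC238

s_0 = plaintext = 0x0592
s_1 = Round(s_0, k_0) = 0x1318
s_2 = Round(s_1, k_1) = 0x03CE
s_3 = Round(s_2, k_2) = 0xB073
s_4 = Round(s_3, k_3) = 0xA989
s_5 = Round(s_4, k_4) = 0x2A81
s_6 = Round(s_5, k_5) = 0x894C
s_7 = Round(s_6, k_6) = 0x9337
s_8 = Round(s_7, k_7) = 0xC238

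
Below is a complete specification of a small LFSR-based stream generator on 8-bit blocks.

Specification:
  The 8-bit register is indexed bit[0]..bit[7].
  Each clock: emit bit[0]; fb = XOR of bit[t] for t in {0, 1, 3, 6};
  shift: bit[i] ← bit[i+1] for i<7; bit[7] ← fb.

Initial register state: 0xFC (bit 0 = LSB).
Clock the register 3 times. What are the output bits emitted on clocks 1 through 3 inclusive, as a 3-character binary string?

reg_0 = 0xFC
clock 1: out=0, reg = 0x7E
clock 2: out=0, reg = 0xBF
clock 3: out=1, reg = 0xDF

001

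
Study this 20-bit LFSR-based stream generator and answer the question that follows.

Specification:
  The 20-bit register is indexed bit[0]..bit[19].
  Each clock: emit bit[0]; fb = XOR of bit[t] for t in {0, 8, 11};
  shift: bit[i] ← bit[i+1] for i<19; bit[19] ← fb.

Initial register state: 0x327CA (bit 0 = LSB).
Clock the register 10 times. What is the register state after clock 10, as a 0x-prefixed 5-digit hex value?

reg_0 = 0x327CA
clock 1: out=0, reg = 0x993E5
clock 2: out=1, reg = 0x4C9F2
clock 3: out=0, reg = 0x264F9
clock 4: out=1, reg = 0x9327C
clock 5: out=0, reg = 0x4993E
clock 6: out=0, reg = 0x24C9F
clock 7: out=1, reg = 0x1264F
clock 8: out=1, reg = 0x89327
clock 9: out=1, reg = 0x44993
clock 10: out=1, reg = 0xA24C9

0xA24C9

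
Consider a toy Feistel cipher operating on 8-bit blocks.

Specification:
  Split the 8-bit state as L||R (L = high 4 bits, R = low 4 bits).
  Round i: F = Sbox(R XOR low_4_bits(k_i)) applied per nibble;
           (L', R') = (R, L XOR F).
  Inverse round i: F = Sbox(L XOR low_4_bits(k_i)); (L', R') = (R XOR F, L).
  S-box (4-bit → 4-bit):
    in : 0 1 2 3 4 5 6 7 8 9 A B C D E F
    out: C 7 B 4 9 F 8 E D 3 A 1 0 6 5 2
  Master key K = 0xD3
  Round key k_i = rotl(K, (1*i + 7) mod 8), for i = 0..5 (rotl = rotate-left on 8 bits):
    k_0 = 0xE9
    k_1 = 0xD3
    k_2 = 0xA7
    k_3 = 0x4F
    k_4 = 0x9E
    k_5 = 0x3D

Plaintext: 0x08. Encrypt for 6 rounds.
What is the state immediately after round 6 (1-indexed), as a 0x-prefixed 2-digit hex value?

0xB5

s_0 = plaintext = 0x08
s_1 = Round(s_0, k_0) = 0x87
s_2 = Round(s_1, k_1) = 0x71
s_3 = Round(s_2, k_2) = 0x1F
s_4 = Round(s_3, k_3) = 0xFD
s_5 = Round(s_4, k_4) = 0xDB
s_6 = Round(s_5, k_5) = 0xB5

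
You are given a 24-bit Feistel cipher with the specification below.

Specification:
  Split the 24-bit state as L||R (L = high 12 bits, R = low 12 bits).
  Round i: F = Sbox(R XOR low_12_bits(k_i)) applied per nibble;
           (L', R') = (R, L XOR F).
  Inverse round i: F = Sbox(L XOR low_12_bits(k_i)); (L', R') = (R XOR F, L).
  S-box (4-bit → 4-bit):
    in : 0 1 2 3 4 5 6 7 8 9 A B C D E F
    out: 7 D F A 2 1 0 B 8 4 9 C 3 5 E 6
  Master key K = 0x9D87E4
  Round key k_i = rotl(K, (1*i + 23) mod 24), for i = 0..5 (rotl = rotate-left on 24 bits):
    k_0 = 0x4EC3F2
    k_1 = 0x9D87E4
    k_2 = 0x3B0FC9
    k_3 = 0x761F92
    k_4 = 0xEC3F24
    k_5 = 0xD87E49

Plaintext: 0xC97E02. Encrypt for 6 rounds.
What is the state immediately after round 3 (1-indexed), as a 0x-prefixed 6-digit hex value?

s_0 = plaintext = 0xC97E02
s_1 = Round(s_0, k_0) = 0xE029F0
s_2 = Round(s_1, k_1) = 0x9F00D0
s_3 = Round(s_2, k_2) = 0x0D0F24
s_4 = Round(s_3, k_3) = 0xF24710
s_5 = Round(s_4, k_4) = 0x710786
s_6 = Round(s_5, k_5) = 0x786326

0x0D0F24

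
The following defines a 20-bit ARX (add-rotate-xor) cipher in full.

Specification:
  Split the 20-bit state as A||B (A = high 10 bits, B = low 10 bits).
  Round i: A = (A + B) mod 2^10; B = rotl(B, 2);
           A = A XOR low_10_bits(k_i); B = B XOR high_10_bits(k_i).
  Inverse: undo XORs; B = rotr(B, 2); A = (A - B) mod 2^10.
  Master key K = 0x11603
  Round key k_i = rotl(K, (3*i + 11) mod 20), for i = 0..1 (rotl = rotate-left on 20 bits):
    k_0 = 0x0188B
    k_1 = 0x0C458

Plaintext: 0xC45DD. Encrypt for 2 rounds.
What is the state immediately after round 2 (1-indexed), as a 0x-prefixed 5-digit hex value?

s_0 = plaintext = 0xC45DD
s_1 = Round(s_0, k_0) = 0x19773
s_2 = Round(s_1, k_1) = 0xE01FE

0xE01FE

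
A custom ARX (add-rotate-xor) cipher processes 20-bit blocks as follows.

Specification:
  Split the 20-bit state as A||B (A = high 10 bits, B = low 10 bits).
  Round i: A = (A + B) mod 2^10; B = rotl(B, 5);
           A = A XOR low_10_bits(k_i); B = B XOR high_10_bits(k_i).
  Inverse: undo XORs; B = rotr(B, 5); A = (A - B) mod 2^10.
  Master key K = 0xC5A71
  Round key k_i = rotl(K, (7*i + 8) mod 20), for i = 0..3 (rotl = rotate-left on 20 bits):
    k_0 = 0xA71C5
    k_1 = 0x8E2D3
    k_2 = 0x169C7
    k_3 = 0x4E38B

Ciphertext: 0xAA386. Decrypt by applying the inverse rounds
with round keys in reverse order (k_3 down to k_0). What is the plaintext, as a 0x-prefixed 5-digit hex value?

0x6D450

s_0 = ciphertext = 0xAA386
s_1 = InvRound(s_0, k_3) = 0x53BD5
s_2 = InvRound(s_1, k_2) = 0xA35FC
s_3 = InvRound(s_2, k_1) = 0xF009E
s_4 = InvRound(s_3, k_0) = 0x6D450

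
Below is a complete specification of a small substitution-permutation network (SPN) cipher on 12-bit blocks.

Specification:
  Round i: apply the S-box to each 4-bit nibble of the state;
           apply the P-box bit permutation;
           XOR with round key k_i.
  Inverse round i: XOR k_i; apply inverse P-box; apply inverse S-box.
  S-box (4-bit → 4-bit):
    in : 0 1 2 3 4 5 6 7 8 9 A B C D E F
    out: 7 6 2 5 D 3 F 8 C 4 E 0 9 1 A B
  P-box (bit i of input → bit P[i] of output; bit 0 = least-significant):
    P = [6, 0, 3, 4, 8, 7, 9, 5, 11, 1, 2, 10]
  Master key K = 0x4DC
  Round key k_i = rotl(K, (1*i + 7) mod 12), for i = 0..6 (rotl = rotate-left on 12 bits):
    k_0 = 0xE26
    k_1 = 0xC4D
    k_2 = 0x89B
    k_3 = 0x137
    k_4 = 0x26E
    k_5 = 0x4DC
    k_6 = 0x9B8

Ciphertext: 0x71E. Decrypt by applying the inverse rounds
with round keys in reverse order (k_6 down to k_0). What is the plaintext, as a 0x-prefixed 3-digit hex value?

s_0 = ciphertext = 0x71E
s_1 = InvRound(s_0, k_6) = 0x6AB
s_2 = InvRound(s_1, k_5) = 0x18F
s_3 = InvRound(s_2, k_4) = 0xB65
s_4 = InvRound(s_3, k_3) = 0x59C
s_5 = InvRound(s_4, k_2) = 0x6D2
s_6 = InvRound(s_5, k_1) = 0x01A
s_7 = InvRound(s_6, k_0) = 0x488

0x488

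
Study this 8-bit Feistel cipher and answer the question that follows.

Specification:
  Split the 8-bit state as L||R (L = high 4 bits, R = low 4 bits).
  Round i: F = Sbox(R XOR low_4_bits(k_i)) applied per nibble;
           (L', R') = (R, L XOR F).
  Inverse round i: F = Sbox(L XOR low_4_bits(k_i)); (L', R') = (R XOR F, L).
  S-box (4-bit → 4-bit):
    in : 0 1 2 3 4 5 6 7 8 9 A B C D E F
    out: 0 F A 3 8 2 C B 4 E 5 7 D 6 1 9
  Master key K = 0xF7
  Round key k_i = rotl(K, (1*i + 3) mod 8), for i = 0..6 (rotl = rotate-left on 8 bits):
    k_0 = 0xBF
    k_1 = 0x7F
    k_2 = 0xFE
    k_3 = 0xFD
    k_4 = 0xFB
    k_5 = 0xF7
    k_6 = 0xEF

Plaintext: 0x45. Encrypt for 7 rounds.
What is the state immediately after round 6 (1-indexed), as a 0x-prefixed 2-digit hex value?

s_0 = plaintext = 0x45
s_1 = Round(s_0, k_0) = 0x51
s_2 = Round(s_1, k_1) = 0x14
s_3 = Round(s_2, k_2) = 0x44
s_4 = Round(s_3, k_3) = 0x4A
s_5 = Round(s_4, k_4) = 0xAB
s_6 = Round(s_5, k_5) = 0xB7
s_7 = Round(s_6, k_6) = 0x7F

0xB7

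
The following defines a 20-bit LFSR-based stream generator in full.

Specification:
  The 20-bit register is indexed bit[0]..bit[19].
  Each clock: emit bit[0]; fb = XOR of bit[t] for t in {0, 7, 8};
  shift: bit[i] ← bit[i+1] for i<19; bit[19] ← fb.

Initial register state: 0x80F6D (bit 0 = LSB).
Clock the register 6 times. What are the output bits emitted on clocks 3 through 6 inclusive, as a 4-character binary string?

1101

reg_0 = 0x80F6D
clock 1: out=1, reg = 0x407B6
clock 2: out=0, reg = 0x203DB
clock 3: out=1, reg = 0x901ED
clock 4: out=1, reg = 0xC80F6
clock 5: out=0, reg = 0xE407B
clock 6: out=1, reg = 0xF203D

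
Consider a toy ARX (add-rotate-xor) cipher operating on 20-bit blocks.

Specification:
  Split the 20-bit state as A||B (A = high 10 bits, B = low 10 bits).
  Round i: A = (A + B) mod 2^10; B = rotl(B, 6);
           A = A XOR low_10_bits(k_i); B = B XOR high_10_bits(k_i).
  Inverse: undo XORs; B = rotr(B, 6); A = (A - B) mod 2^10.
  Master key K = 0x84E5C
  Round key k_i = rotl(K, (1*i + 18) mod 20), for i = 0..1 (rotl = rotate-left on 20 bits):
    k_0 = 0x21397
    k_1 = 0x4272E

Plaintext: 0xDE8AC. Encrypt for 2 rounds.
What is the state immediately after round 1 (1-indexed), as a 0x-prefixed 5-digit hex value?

s_0 = plaintext = 0xDE8AC
s_1 = Round(s_0, k_0) = 0xEC78E
s_2 = Round(s_1, k_1) = 0x046B1

0xEC78E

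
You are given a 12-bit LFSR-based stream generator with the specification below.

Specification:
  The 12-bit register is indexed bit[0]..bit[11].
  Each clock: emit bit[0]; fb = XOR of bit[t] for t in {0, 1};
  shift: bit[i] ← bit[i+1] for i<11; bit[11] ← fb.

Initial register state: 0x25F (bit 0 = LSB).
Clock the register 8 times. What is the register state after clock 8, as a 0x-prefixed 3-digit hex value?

reg_0 = 0x25F
clock 1: out=1, reg = 0x12F
clock 2: out=1, reg = 0x097
clock 3: out=1, reg = 0x04B
clock 4: out=1, reg = 0x025
clock 5: out=1, reg = 0x812
clock 6: out=0, reg = 0xC09
clock 7: out=1, reg = 0xE04
clock 8: out=0, reg = 0x702

0x702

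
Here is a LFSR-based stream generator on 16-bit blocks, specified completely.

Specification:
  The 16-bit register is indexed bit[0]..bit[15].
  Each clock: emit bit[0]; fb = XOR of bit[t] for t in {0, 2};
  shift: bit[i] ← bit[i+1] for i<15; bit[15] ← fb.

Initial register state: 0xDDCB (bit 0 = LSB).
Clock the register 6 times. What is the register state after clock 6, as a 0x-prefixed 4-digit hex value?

0xE777

reg_0 = 0xDDCB
clock 1: out=1, reg = 0xEEE5
clock 2: out=1, reg = 0x7772
clock 3: out=0, reg = 0x3BB9
clock 4: out=1, reg = 0x9DDC
clock 5: out=0, reg = 0xCEEE
clock 6: out=0, reg = 0xE777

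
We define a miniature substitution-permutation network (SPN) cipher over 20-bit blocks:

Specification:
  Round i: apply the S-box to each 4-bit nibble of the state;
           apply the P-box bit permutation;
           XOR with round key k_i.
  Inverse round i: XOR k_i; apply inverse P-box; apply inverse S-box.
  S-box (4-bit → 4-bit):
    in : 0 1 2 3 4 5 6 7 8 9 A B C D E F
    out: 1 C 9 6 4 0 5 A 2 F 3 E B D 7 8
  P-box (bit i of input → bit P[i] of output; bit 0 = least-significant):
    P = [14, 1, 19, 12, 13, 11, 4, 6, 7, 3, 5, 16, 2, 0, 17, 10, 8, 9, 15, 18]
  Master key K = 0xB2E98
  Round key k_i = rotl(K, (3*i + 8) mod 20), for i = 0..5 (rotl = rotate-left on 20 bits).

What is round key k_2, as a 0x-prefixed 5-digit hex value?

K = 0xB2E98
k_0 = rotl(K, (3*0+8) mod 20) = rotl(K, 8) = 0xE98B2
k_1 = rotl(K, (3*1+8) mod 20) = rotl(K, 11) = 0x4C597
k_2 = rotl(K, (3*2+8) mod 20) = rotl(K, 14) = 0x62CBA

0x62CBA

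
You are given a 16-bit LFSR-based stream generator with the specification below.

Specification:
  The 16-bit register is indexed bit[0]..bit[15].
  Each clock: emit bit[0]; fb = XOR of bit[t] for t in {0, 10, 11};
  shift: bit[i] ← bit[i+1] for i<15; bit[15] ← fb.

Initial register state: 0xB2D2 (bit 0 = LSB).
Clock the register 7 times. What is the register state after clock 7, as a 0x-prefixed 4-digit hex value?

reg_0 = 0xB2D2
clock 1: out=0, reg = 0x5969
clock 2: out=1, reg = 0x2CB4
clock 3: out=0, reg = 0x165A
clock 4: out=0, reg = 0x8B2D
clock 5: out=1, reg = 0x4596
clock 6: out=0, reg = 0xA2CB
clock 7: out=1, reg = 0xD165

0xD165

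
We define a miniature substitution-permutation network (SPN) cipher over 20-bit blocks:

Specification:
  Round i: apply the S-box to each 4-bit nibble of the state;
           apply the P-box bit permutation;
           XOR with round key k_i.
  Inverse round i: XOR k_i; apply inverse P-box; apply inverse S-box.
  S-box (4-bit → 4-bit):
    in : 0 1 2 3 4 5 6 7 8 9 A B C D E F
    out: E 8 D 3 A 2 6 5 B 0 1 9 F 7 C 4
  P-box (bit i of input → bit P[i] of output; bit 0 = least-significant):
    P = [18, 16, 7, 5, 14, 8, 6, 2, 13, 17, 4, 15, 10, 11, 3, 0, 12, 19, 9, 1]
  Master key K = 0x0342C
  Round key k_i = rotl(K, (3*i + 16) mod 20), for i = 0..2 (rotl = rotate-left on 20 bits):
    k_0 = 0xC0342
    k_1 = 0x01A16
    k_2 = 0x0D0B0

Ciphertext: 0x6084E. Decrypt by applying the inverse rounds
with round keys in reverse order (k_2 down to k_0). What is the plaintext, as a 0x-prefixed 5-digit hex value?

s_0 = ciphertext = 0x6084E
s_1 = InvRound(s_0, k_2) = 0xB6022
s_2 = InvRound(s_1, k_1) = 0xD5DB4
s_3 = InvRound(s_2, k_0) = 0x23F20

0x23F20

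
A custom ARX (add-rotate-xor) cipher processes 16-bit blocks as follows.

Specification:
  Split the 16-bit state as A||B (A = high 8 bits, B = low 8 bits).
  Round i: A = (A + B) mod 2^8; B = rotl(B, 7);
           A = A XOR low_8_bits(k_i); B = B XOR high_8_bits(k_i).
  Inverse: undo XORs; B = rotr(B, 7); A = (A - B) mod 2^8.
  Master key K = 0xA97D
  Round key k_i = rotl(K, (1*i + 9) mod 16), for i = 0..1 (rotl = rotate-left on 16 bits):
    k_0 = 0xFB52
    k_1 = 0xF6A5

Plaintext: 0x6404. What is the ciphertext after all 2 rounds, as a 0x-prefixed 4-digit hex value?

s_0 = plaintext = 0x6404
s_1 = Round(s_0, k_0) = 0x3AF9
s_2 = Round(s_1, k_1) = 0x960A

0x960A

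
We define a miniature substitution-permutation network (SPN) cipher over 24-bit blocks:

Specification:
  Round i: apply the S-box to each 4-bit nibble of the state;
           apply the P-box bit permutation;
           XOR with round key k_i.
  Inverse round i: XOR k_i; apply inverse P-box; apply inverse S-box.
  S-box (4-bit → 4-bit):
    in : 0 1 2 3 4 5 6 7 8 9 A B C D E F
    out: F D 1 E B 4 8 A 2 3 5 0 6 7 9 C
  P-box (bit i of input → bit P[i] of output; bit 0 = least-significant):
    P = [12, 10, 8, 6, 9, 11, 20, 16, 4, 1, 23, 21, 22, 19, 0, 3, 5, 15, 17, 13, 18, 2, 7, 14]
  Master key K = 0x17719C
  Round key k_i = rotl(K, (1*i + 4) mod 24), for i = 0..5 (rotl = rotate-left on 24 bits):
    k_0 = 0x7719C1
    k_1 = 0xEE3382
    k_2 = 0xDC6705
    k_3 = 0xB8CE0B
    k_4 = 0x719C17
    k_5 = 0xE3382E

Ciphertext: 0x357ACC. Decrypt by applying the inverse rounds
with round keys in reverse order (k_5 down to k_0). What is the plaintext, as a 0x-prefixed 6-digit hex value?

0xCB42A4

s_0 = ciphertext = 0x357ACC
s_1 = InvRound(s_0, k_5) = 0x1A2CA6
s_2 = InvRound(s_1, k_4) = 0x50DE62
s_3 = InvRound(s_2, k_3) = 0xB20FBE
s_4 = InvRound(s_3, k_2) = 0x11048B
s_5 = InvRound(s_4, k_1) = 0x2F0F1D
s_6 = InvRound(s_5, k_0) = 0xCB42A4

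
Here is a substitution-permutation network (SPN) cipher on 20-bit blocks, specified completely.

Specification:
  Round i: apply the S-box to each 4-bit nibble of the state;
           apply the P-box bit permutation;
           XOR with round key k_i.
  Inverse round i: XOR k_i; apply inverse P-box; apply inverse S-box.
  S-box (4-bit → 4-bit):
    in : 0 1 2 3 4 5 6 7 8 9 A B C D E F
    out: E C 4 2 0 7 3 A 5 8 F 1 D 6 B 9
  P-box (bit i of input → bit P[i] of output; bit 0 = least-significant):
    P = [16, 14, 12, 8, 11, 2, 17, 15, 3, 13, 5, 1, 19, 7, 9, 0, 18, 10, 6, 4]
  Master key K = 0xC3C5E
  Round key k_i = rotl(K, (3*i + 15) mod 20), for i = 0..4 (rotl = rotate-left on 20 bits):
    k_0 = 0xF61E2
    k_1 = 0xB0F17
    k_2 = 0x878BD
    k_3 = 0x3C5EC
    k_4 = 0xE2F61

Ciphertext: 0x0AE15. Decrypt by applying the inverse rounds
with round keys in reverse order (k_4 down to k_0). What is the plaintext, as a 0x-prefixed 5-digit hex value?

s_0 = ciphertext = 0x0AE15
s_1 = InvRound(s_0, k_4) = 0xCB209
s_2 = InvRound(s_1, k_3) = 0x5ADDA
s_3 = InvRound(s_2, k_2) = 0x5F17A
s_4 = InvRound(s_3, k_1) = 0x5C5AD
s_5 = InvRound(s_4, k_0) = 0xDFE04

0xDFE04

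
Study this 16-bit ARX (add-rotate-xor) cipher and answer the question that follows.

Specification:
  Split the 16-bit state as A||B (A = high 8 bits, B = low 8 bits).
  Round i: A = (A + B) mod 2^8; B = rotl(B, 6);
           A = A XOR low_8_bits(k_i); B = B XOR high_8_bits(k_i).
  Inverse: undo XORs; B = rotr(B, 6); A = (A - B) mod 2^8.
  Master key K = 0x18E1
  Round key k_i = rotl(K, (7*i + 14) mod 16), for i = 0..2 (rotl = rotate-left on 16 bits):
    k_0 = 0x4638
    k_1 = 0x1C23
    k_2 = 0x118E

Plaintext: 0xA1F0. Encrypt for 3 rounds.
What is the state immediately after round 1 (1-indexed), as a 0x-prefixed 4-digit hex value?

0xA97A

s_0 = plaintext = 0xA1F0
s_1 = Round(s_0, k_0) = 0xA97A
s_2 = Round(s_1, k_1) = 0x0082
s_3 = Round(s_2, k_2) = 0x0CB1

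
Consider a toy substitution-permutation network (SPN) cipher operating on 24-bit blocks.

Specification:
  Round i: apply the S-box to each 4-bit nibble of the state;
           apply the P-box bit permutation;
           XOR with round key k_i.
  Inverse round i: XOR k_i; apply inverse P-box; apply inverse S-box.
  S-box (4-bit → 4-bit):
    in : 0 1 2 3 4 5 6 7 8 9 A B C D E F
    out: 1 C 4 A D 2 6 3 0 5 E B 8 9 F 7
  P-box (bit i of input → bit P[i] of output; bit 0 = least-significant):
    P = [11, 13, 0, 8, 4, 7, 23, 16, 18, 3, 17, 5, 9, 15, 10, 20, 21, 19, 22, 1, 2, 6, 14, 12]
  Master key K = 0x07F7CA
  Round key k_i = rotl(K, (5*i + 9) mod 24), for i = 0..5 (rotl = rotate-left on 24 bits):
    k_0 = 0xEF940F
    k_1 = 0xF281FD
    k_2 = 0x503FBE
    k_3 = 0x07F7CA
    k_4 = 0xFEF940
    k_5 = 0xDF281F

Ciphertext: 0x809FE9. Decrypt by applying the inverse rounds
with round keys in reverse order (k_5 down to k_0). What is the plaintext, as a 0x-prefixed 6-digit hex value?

0x221EAF

s_0 = ciphertext = 0x809FE9
s_1 = InvRound(s_0, k_5) = 0xBAE4B3
s_2 = InvRound(s_1, k_4) = 0x312D74
s_3 = InvRound(s_2, k_3) = 0x4DBE70
s_4 = InvRound(s_3, k_2) = 0x73373C
s_5 = InvRound(s_4, k_1) = 0x38F8A6
s_6 = InvRound(s_5, k_0) = 0x221EAF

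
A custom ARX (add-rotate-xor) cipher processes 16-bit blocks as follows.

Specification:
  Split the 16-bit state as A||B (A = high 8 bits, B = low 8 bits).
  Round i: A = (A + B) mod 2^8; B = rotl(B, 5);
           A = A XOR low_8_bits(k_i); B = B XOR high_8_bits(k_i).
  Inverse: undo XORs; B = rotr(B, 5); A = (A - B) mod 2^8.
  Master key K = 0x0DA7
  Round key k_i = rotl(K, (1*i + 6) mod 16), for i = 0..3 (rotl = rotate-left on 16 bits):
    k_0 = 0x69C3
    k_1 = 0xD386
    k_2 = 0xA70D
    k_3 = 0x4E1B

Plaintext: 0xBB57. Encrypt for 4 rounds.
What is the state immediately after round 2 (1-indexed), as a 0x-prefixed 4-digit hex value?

s_0 = plaintext = 0xBB57
s_1 = Round(s_0, k_0) = 0xD183
s_2 = Round(s_1, k_1) = 0xD2A3
s_3 = Round(s_2, k_2) = 0x78D3
s_4 = Round(s_3, k_3) = 0x5034

0xD2A3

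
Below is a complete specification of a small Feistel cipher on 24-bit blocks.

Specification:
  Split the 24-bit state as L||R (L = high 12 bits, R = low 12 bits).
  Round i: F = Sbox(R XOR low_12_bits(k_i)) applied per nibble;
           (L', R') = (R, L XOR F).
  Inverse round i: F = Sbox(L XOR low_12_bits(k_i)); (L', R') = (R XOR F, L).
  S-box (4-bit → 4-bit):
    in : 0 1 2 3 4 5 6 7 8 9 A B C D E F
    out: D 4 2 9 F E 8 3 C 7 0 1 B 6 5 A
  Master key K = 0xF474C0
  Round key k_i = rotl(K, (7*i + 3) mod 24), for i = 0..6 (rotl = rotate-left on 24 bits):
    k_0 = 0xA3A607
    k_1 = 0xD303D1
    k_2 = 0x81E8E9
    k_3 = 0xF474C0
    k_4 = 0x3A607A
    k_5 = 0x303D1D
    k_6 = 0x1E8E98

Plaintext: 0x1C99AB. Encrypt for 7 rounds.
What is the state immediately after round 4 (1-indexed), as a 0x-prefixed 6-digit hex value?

s_0 = plaintext = 0x1C99AB
s_1 = Round(s_0, k_0) = 0x9ABBC2
s_2 = Round(s_1, k_1) = 0xBC25E2
s_3 = Round(s_2, k_2) = 0x5E2D13
s_4 = Round(s_3, k_3) = 0xD1328B
s_5 = Round(s_4, k_4) = 0x28BFB7
s_6 = Round(s_5, k_5) = 0xFB708B
s_7 = Round(s_6, k_6) = 0x08BAFE

0xD1328B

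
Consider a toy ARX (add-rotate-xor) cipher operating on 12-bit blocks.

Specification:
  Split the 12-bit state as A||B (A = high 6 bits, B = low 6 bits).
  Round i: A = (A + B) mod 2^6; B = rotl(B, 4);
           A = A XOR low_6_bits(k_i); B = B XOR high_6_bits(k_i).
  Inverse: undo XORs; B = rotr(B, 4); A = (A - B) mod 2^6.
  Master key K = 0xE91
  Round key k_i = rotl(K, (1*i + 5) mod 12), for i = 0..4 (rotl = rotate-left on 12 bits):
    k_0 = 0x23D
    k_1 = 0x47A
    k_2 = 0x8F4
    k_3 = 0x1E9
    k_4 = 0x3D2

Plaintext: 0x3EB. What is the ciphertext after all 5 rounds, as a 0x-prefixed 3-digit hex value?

s_0 = plaintext = 0x3EB
s_1 = Round(s_0, k_0) = 0x1F2
s_2 = Round(s_1, k_1) = 0x0FD
s_3 = Round(s_2, k_2) = 0xD3C
s_4 = Round(s_3, k_3) = 0x648
s_5 = Round(s_4, k_4) = 0xCCD

0xCCD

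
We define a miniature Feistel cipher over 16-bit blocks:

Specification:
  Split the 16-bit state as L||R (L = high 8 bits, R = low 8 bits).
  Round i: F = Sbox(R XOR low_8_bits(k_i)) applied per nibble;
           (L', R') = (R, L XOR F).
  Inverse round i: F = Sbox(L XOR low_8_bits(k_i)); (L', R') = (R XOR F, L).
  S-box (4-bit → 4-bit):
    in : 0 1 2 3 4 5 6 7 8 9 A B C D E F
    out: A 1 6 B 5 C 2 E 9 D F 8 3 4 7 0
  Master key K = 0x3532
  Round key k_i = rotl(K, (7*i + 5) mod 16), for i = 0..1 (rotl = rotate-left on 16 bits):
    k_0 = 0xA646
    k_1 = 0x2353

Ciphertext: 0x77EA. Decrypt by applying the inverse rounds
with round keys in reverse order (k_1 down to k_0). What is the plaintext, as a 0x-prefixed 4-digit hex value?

s_0 = ciphertext = 0x77EA
s_1 = InvRound(s_0, k_1) = 0x8F77
s_2 = InvRound(s_1, k_0) = 0x4A8F

0x4A8F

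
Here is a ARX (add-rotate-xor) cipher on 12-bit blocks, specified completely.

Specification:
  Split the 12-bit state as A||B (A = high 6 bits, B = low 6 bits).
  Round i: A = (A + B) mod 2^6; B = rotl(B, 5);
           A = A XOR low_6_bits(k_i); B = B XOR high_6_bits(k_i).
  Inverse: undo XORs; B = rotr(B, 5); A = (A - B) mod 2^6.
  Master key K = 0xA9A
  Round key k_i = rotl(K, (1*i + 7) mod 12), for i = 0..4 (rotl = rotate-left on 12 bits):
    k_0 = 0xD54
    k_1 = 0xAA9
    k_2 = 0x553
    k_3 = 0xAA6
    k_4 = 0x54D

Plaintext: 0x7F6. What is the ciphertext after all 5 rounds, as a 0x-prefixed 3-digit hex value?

0xC7A

s_0 = plaintext = 0x7F6
s_1 = Round(s_0, k_0) = 0x06E
s_2 = Round(s_1, k_1) = 0x1BD
s_3 = Round(s_2, k_2) = 0x42B
s_4 = Round(s_3, k_3) = 0x75F
s_5 = Round(s_4, k_4) = 0xC7A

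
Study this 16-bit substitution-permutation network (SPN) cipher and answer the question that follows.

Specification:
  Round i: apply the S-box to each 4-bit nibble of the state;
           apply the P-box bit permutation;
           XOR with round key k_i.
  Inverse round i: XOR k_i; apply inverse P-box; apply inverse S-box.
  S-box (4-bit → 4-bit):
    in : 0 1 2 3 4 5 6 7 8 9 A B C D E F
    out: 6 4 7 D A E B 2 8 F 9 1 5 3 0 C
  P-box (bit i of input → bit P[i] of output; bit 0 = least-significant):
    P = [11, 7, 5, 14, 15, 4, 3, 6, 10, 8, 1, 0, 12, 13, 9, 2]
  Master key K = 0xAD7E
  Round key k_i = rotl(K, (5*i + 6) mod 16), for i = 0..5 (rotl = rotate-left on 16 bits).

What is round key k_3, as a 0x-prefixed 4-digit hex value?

K = 0xAD7E
k_0 = rotl(K, (5*0+6) mod 16) = rotl(K, 6) = 0x5FAB
k_1 = rotl(K, (5*1+6) mod 16) = rotl(K, 11) = 0xF56B
k_2 = rotl(K, (5*2+6) mod 16) = rotl(K, 0) = 0xAD7E
k_3 = rotl(K, (5*3+6) mod 16) = rotl(K, 5) = 0xAFD5

0xAFD5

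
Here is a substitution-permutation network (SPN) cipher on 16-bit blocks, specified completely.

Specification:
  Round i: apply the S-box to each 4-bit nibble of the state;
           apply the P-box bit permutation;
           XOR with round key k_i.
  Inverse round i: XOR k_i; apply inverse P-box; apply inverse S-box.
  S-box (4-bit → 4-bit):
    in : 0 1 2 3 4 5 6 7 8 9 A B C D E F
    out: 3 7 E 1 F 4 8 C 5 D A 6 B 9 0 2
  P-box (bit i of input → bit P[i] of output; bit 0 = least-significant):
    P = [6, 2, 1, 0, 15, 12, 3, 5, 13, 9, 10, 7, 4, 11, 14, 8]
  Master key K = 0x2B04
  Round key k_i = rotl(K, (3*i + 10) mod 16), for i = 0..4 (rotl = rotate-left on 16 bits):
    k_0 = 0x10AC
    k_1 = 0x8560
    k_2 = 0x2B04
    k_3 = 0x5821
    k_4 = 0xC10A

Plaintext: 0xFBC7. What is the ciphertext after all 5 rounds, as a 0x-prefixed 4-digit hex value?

0x35AF

s_0 = plaintext = 0xFBC7
s_1 = Round(s_0, k_0) = 0x8E8F
s_2 = Round(s_1, k_1) = 0x457C
s_3 = Round(s_2, k_2) = 0x6679
s_4 = Round(s_3, k_3) = 0x59CA
s_5 = Round(s_4, k_4) = 0x35AF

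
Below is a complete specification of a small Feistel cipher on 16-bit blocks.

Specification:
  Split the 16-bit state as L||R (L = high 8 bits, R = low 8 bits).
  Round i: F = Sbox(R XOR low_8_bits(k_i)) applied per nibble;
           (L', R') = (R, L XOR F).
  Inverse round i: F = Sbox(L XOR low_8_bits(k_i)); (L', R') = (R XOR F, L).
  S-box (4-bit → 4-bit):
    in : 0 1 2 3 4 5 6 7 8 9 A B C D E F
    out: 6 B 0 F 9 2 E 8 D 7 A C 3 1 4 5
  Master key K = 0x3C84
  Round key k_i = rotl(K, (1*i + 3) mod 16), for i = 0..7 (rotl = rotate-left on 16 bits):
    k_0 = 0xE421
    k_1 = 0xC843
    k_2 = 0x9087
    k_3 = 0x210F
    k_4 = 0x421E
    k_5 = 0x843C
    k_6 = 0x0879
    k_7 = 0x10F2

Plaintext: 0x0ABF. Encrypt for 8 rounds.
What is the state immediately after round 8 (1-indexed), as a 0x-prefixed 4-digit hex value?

s_0 = plaintext = 0x0ABF
s_1 = Round(s_0, k_0) = 0xBF7E
s_2 = Round(s_1, k_1) = 0x7E4E
s_3 = Round(s_2, k_2) = 0x4E49
s_4 = Round(s_3, k_3) = 0x49D0
s_5 = Round(s_4, k_4) = 0xD07D
s_6 = Round(s_5, k_5) = 0x7D4B
s_7 = Round(s_6, k_6) = 0x4B8D
s_8 = Round(s_7, k_7) = 0x8DCE

0x8DCE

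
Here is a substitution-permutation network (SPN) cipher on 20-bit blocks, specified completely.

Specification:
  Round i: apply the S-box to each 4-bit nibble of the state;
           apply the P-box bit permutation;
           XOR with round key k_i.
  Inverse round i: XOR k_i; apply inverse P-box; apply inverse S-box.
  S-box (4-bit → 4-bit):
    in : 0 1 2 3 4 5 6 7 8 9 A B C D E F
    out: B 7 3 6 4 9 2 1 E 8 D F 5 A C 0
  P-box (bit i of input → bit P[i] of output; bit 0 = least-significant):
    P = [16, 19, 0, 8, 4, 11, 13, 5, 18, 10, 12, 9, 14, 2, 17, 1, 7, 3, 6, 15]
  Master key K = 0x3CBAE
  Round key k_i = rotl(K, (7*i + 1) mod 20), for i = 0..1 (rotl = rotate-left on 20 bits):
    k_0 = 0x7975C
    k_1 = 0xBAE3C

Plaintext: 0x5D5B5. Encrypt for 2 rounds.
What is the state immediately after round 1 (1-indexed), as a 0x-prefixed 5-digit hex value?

0x23CEA

s_0 = plaintext = 0x5D5B5
s_1 = Round(s_0, k_0) = 0x23CEA
s_2 = Round(s_1, k_1) = 0xC9F91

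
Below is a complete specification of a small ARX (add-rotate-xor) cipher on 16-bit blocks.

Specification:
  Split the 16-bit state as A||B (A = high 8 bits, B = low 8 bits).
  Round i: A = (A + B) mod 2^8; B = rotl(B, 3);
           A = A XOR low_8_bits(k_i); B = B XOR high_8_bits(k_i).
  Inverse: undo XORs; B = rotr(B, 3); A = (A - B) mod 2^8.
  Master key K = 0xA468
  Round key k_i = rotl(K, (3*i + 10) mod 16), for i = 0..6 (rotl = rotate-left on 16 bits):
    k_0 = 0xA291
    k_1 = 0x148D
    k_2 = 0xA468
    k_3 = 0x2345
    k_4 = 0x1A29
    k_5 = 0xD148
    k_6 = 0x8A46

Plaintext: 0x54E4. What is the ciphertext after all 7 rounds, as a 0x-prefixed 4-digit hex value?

s_0 = plaintext = 0x54E4
s_1 = Round(s_0, k_0) = 0xA985
s_2 = Round(s_1, k_1) = 0xA338
s_3 = Round(s_2, k_2) = 0xB365
s_4 = Round(s_3, k_3) = 0x5D08
s_5 = Round(s_4, k_4) = 0x4C5A
s_6 = Round(s_5, k_5) = 0xEE03
s_7 = Round(s_6, k_6) = 0xB792

0xB792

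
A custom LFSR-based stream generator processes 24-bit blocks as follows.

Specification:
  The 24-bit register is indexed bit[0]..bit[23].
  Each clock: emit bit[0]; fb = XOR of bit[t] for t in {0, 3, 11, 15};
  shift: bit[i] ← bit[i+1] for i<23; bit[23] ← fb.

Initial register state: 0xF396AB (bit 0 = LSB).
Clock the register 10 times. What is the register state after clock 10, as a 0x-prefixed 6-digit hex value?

0x7AFCE5

reg_0 = 0xF396AB
clock 1: out=1, reg = 0xF9CB55
clock 2: out=1, reg = 0xFCE5AA
clock 3: out=0, reg = 0x7E72D5
clock 4: out=1, reg = 0xBF396A
clock 5: out=0, reg = 0x5F9CB5
clock 6: out=1, reg = 0xAFCE5A
clock 7: out=0, reg = 0xD7E72D
clock 8: out=1, reg = 0xEBF396
clock 9: out=0, reg = 0xF5F9CB
clock 10: out=1, reg = 0x7AFCE5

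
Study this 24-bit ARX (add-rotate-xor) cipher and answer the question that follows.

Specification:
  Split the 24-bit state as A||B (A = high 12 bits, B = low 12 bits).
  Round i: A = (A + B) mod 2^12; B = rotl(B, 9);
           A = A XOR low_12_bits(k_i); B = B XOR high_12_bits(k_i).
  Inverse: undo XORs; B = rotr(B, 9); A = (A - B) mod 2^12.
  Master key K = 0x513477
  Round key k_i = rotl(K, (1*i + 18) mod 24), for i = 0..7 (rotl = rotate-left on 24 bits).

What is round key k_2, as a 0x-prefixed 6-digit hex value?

0x751347

K = 0x513477
k_0 = rotl(K, (1*0+18) mod 24) = rotl(K, 18) = 0xDD44D1
k_1 = rotl(K, (1*1+18) mod 24) = rotl(K, 19) = 0xBA89A3
k_2 = rotl(K, (1*2+18) mod 24) = rotl(K, 20) = 0x751347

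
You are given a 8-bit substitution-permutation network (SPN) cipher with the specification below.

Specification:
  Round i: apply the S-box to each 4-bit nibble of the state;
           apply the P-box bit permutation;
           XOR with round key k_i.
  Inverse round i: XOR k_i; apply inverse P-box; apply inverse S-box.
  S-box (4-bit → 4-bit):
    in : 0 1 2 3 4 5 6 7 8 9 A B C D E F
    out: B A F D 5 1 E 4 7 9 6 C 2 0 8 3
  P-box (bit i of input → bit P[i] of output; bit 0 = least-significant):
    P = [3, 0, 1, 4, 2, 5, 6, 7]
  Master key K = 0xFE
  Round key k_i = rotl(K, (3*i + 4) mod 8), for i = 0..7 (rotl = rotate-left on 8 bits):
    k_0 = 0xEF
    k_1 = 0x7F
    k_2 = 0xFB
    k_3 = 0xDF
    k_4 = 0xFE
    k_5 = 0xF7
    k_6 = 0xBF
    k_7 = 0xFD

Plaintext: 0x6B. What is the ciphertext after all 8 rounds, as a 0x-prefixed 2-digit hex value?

0x5F

s_0 = plaintext = 0x6B
s_1 = Round(s_0, k_0) = 0x1D
s_2 = Round(s_1, k_1) = 0xDF
s_3 = Round(s_2, k_2) = 0xF2
s_4 = Round(s_3, k_3) = 0xE0
s_5 = Round(s_4, k_4) = 0x67
s_6 = Round(s_5, k_5) = 0x15
s_7 = Round(s_6, k_6) = 0x17
s_8 = Round(s_7, k_7) = 0x5F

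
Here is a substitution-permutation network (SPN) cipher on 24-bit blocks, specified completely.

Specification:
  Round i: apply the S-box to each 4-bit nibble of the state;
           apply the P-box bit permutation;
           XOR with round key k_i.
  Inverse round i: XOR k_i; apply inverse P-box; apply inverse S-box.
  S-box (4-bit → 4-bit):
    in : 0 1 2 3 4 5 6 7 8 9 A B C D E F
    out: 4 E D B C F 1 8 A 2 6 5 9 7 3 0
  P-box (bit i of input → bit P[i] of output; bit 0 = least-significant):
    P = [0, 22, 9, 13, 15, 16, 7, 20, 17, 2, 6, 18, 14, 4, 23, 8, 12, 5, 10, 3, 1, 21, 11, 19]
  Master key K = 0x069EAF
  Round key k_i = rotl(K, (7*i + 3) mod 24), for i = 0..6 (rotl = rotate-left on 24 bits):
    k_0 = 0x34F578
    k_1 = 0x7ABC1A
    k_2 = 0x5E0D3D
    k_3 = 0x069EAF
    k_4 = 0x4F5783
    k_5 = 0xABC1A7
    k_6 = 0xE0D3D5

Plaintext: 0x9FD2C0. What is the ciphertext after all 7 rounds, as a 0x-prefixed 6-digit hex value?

s_0 = plaintext = 0x9FD2C0
s_1 = Round(s_0, k_0) = 0x823728
s_2 = Round(s_1, k_1) = 0x064982
s_3 = Round(s_2, k_2) = 0xCF3638
s_4 = Round(s_3, k_3) = 0x5D7FBD
s_5 = Round(s_4, k_4) = 0x27C820
s_6 = Round(s_5, k_5) = 0xB70A29
s_7 = Round(s_6, k_6) = 0x305B1B

0x305B1B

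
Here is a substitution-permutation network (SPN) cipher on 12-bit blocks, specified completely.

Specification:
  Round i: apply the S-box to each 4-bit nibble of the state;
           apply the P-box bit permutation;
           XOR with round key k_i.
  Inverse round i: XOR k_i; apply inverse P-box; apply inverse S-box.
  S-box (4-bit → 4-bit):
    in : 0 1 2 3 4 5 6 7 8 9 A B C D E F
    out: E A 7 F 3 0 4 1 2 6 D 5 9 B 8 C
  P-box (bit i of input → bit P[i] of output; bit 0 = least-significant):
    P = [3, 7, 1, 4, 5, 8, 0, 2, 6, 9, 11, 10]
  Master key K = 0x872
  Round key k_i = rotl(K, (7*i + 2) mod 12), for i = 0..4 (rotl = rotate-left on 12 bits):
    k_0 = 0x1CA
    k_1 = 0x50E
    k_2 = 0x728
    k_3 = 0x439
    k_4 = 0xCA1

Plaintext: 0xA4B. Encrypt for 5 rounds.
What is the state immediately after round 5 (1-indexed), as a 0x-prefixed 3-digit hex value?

0x7F4

s_0 = plaintext = 0xA4B
s_1 = Round(s_0, k_0) = 0xCA0
s_2 = Round(s_1, k_1) = 0x1F9
s_3 = Round(s_2, k_2) = 0x1AF
s_4 = Round(s_3, k_3) = 0x20E
s_5 = Round(s_4, k_4) = 0x7F4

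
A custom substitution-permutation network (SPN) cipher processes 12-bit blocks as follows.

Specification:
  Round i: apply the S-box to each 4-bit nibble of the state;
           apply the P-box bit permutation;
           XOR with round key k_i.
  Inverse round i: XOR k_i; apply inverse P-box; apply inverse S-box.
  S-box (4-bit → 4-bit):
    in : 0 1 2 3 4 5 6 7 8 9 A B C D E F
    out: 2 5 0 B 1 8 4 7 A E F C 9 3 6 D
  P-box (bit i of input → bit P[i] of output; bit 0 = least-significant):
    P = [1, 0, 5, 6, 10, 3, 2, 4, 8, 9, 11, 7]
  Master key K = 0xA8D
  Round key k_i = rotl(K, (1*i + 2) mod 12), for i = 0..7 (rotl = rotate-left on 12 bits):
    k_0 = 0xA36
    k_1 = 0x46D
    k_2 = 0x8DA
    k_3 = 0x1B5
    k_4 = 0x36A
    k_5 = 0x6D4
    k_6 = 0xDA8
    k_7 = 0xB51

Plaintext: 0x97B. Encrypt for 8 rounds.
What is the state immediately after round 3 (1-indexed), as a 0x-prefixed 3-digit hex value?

s_0 = plaintext = 0x97B
s_1 = Round(s_0, k_0) = 0x4DA
s_2 = Round(s_1, k_1) = 0x106
s_3 = Round(s_2, k_2) = 0x1F2
s_4 = Round(s_3, k_3) = 0xCA1
s_5 = Round(s_4, k_4) = 0x6D4
s_6 = Round(s_5, k_5) = 0xADE
s_7 = Round(s_6, k_6) = 0x201
s_8 = Round(s_7, k_7) = 0xB7B

0x1F2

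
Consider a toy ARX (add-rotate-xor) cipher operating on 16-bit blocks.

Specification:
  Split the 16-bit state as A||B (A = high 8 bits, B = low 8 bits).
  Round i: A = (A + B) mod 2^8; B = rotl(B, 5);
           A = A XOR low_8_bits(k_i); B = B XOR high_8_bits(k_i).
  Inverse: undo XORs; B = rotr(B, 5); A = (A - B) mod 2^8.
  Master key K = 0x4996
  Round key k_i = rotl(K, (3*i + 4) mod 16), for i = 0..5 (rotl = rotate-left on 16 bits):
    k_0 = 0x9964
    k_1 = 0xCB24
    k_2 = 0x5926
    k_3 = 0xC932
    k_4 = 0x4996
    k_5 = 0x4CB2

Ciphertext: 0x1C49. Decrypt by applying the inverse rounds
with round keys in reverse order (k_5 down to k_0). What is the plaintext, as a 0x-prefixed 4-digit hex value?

s_0 = ciphertext = 0x1C49
s_1 = InvRound(s_0, k_5) = 0x8628
s_2 = InvRound(s_1, k_4) = 0x050B
s_3 = InvRound(s_2, k_3) = 0x2116
s_4 = InvRound(s_3, k_2) = 0x8D7A
s_5 = InvRound(s_4, k_1) = 0x1C8D
s_6 = InvRound(s_5, k_0) = 0xD8A0

0xD8A0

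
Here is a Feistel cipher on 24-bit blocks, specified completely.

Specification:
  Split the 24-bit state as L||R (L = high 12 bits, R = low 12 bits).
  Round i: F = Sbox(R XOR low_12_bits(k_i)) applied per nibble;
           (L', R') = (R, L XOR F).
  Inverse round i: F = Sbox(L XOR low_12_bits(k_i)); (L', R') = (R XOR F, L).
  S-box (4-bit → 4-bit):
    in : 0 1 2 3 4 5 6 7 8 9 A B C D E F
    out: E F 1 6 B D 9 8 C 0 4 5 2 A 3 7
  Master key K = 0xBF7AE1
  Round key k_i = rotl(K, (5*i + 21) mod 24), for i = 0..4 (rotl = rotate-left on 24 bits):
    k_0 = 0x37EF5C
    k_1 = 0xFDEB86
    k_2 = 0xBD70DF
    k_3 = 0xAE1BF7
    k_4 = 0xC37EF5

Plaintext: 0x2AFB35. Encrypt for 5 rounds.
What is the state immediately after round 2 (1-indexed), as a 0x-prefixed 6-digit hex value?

s_0 = plaintext = 0x2AFB35
s_1 = Round(s_0, k_0) = 0xB3593F
s_2 = Round(s_1, k_1) = 0x93FA65
s_3 = Round(s_2, k_2) = 0xA65D6B
s_4 = Round(s_3, k_3) = 0xD6B367
s_5 = Round(s_4, k_4) = 0x36776A

0x93FA65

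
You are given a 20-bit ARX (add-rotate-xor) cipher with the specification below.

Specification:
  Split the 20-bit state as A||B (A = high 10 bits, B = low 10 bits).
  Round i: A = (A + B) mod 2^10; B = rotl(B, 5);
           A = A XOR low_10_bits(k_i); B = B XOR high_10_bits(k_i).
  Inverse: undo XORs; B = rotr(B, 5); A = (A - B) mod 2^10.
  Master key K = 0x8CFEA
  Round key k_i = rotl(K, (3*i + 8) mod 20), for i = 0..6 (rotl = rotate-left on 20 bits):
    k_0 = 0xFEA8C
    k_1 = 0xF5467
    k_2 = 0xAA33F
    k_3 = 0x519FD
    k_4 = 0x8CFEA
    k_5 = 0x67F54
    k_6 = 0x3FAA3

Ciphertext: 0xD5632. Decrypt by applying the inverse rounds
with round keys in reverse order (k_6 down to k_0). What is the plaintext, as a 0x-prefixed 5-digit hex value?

0xCA6A1

s_0 = ciphertext = 0xD5632
s_1 = InvRound(s_0, k_6) = 0x18196
s_2 = InvRound(s_1, k_5) = 0x85120
s_3 = InvRound(s_2, k_4) = 0xE1A78
s_4 = InvRound(s_3, k_3) = 0xA8BD9
s_5 = InvRound(s_4, k_2) = 0xDCA2B
s_6 = InvRound(s_5, k_1) = 0xD1BCF
s_7 = InvRound(s_6, k_0) = 0xCA6A1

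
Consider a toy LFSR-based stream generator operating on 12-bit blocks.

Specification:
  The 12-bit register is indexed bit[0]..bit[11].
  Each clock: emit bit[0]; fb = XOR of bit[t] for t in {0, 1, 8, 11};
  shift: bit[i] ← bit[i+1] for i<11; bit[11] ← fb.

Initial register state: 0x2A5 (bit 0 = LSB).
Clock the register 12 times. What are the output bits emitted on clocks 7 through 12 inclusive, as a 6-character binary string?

010100

reg_0 = 0x2A5
clock 1: out=1, reg = 0x952
clock 2: out=0, reg = 0xCA9
clock 3: out=1, reg = 0x654
clock 4: out=0, reg = 0x32A
clock 5: out=0, reg = 0x195
clock 6: out=1, reg = 0x0CA
clock 7: out=0, reg = 0x865
clock 8: out=1, reg = 0x432
clock 9: out=0, reg = 0xA19
clock 10: out=1, reg = 0x50C
clock 11: out=0, reg = 0xA86
clock 12: out=0, reg = 0x543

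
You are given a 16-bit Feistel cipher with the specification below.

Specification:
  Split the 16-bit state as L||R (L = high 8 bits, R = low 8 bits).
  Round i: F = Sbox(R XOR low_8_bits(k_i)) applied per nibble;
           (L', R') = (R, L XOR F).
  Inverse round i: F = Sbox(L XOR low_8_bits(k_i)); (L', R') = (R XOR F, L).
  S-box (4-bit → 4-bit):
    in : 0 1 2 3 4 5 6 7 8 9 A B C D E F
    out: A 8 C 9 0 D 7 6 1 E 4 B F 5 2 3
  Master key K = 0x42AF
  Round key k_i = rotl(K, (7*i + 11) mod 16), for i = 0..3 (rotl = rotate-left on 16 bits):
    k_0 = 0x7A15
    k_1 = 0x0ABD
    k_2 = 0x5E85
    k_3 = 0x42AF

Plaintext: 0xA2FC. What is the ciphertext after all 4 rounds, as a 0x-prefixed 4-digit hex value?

0xA4CF

s_0 = plaintext = 0xA2FC
s_1 = Round(s_0, k_0) = 0xFC8C
s_2 = Round(s_1, k_1) = 0x8C64
s_3 = Round(s_2, k_2) = 0x64A4
s_4 = Round(s_3, k_3) = 0xA4CF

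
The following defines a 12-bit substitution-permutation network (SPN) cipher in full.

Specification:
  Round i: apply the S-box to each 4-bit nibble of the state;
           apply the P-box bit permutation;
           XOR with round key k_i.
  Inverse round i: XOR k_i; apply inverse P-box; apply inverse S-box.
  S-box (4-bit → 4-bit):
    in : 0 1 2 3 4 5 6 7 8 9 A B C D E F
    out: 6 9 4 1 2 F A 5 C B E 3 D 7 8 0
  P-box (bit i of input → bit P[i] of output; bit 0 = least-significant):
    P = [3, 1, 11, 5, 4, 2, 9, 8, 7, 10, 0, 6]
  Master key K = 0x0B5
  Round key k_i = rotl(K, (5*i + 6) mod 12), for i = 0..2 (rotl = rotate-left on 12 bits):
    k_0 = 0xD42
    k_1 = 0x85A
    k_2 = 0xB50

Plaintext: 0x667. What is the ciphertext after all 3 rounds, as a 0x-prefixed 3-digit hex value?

s_0 = plaintext = 0x667
s_1 = Round(s_0, k_0) = 0x00E
s_2 = Round(s_1, k_1) = 0xE7F
s_3 = Round(s_2, k_2) = 0x900

0x900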